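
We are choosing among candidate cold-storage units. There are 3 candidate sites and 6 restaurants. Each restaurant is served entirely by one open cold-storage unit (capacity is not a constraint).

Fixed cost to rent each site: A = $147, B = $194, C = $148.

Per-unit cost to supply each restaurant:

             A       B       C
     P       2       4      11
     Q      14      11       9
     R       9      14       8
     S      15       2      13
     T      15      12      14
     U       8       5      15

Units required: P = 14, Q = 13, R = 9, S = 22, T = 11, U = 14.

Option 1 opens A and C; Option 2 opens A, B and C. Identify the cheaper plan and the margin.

Option 1: {A, C}: P→A 2·14=28, Q→C 9·13=117, R→C 8·9=72, S→C 13·22=286, T→C 14·11=154, U→A 8·14=112. Service 769; fixed 295; total 1064.
Option 2: {A, B, C}: P→A 2·14=28, Q→C 9·13=117, R→C 8·9=72, S→B 2·22=44, T→B 12·11=132, U→B 5·14=70. Service 463; fixed 489; total 952.
Difference: |1064 − 952| = 112.

Option 2 is cheaper by 112.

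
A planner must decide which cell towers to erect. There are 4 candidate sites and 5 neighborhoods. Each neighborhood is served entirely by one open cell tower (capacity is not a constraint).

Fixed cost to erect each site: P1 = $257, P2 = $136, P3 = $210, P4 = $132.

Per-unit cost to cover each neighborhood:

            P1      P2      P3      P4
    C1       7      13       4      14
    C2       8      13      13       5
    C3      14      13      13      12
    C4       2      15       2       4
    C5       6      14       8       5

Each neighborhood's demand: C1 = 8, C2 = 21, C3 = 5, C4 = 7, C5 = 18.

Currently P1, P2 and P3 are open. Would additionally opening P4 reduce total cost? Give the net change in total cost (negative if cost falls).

No — net change +46 (cost rises by 46).

Current service cost with {P1, P2, P3}: 387.
Adding P4: each neighborhood re-picks its cheapest; new service cost 301, saving 86.
Extra fixed cost: 132. Net change = 132 − 86 = 46.
(Totals: 990 → 1036.)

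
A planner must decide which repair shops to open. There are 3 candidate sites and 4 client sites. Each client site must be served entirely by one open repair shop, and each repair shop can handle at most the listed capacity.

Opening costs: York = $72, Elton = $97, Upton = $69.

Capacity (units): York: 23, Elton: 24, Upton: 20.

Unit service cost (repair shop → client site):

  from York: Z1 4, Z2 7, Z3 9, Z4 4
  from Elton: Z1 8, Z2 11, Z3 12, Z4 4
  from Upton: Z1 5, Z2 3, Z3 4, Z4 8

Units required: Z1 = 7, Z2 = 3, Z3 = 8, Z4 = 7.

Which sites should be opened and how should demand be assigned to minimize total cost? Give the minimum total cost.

Minimum total cost: 238

Open {York, Upton}: Z1→York 4·7=28, Z2→Upton 3·3=9, Z3→Upton 4·8=32, Z4→York 4·7=28.
Loads: York carries 14/23, Upton carries 11/20. Service 97; fixed 141; total 238.
Next best feasible plan costs 245.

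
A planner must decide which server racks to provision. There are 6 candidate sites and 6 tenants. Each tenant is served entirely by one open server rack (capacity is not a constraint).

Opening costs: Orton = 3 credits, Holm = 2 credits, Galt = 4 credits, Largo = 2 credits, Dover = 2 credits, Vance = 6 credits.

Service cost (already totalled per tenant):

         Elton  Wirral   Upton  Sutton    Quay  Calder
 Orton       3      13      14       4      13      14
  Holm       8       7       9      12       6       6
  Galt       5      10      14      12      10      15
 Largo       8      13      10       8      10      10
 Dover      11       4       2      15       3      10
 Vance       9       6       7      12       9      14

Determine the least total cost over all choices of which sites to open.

Minimum total cost: 29

For any fixed open set, each tenant goes to its cheapest open site; total = fixed + service.
{Orton, Holm, Dover}: Elton→Orton 3, Wirral→Dover 4, Upton→Dover 2, Sutton→Orton 4, Quay→Dover 3, Calder→Holm 6. Service 22; fixed 7; total 29.
{Orton, Holm, Largo, Dover}: service 22 + fixed 9 = 31
{Orton, Dover}: Elton→Orton 3, Wirral→Dover 4, Upton→Dover 2, Sutton→Orton 4, Quay→Dover 3, Calder→Dover 10. Service 26; fixed 5; total 31.
{Orton, Holm, Galt, Largo, Dover, Vance}: Elton→Orton 3, Wirral→Dover 4, Upton→Dover 2, Sutton→Orton 4, Quay→Dover 3, Calder→Holm 6. Service 22; fixed 19; total 41.
No other subset beats 29.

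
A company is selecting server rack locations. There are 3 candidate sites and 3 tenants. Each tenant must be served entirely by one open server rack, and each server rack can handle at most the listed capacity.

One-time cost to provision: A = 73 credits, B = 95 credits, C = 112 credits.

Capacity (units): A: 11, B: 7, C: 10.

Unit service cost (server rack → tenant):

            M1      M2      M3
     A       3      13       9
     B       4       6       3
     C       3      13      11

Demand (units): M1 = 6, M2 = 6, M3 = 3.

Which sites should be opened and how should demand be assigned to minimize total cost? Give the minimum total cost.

Open {A, B}: M1→A 3·6=18, M2→B 6·6=36, M3→A 9·3=27.
Loads: A carries 9/11, B carries 6/7. Service 81; fixed 168; total 249.
Next best feasible plan costs 294.

Minimum total cost: 249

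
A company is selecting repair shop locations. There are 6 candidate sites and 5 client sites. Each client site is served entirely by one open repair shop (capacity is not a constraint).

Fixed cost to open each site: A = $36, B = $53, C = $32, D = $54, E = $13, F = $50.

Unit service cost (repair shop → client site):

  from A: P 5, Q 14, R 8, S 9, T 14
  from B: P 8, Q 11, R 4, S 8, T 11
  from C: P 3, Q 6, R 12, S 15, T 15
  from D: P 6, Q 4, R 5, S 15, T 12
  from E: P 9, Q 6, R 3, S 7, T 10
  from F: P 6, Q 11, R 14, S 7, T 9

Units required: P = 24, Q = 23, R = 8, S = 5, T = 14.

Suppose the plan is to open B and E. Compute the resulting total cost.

Each client site is assigned to its cheapest site among the open ones.
{B, E}: P→B 8·24=192, Q→E 6·23=138, R→E 3·8=24, S→E 7·5=35, T→E 10·14=140. Service 529; fixed 66; total 595.

Total cost: 595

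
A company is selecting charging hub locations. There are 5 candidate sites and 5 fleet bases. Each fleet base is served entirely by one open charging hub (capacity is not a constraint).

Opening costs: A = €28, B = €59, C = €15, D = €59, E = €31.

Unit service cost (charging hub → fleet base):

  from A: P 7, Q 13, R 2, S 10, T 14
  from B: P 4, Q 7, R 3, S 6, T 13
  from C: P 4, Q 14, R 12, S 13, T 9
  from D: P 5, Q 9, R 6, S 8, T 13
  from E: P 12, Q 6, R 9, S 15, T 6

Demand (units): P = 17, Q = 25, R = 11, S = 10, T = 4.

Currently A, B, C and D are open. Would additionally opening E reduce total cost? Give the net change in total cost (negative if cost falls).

Yes — net change −6 (cost falls by 6).

Current service cost with {A, B, C, D}: 361.
Adding E: each fleet base re-picks its cheapest; new service cost 324, saving 37.
Extra fixed cost: 31. Net change = 31 − 37 = -6.
(Totals: 522 → 516.)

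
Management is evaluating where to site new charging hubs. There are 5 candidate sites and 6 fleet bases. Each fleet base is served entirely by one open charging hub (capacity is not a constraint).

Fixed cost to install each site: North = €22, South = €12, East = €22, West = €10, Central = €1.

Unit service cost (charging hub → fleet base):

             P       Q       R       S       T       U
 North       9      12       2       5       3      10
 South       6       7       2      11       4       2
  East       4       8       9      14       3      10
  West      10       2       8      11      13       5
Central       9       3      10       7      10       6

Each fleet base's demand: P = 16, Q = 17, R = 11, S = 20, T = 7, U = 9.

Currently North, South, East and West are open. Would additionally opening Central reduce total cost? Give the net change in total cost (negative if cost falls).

Current service cost with {North, South, East, West}: 259.
Adding Central: each fleet base re-picks its cheapest; new service cost 259, saving 0.
Extra fixed cost: 1. Net change = 1 − 0 = 1.
(Totals: 325 → 326.)

No — net change +1 (cost rises by 1).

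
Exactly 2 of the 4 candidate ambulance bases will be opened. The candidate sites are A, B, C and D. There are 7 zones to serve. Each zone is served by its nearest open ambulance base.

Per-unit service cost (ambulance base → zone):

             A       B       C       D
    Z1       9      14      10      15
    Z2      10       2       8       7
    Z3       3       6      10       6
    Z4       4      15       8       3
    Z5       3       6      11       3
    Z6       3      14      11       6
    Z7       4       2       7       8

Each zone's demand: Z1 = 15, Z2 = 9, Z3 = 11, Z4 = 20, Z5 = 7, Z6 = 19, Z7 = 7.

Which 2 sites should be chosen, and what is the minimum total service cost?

Choose A and B; total service cost 358.

With exactly 2 open, each zone uses its cheapest among the chosen.
{A, B}: Z1→A 9·15=135, Z2→B 2·9=18, Z3→A 3·11=33, Z4→A 4·20=80, Z5→A 3·7=21, Z6→A 3·19=57, Z7→B 2·7=14. Service cost 358.
{A, D}: service cost 397
{A, C}: service cost 426
Among all 6 size-2 choices, {A, B} is lowest.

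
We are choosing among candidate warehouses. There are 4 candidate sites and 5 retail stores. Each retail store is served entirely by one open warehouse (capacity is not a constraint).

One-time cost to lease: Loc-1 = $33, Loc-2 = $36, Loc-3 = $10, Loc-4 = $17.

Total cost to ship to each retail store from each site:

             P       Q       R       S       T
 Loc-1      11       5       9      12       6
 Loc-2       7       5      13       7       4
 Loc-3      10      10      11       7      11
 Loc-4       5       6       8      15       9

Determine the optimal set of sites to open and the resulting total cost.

Open Loc-3 only; minimum total cost 59.

For any fixed open set, each retail store goes to its cheapest open site; total = fixed + service.
{Loc-3}: P→Loc-3 10, Q→Loc-3 10, R→Loc-3 11, S→Loc-3 7, T→Loc-3 11. Service 49; fixed 10; total 59.
{Loc-4}: P→Loc-4 5, Q→Loc-4 6, R→Loc-4 8, S→Loc-4 15, T→Loc-4 9. Service 43; fixed 17; total 60.
{Loc-3, Loc-4}: service 35 + fixed 27 = 62
{Loc-1, Loc-2, Loc-3, Loc-4}: P→Loc-4 5, Q→Loc-1 5, R→Loc-4 8, S→Loc-2 7, T→Loc-2 4. Service 29; fixed 96; total 125.
(All 15 nonempty subsets were checked; Loc-3 only is lowest.)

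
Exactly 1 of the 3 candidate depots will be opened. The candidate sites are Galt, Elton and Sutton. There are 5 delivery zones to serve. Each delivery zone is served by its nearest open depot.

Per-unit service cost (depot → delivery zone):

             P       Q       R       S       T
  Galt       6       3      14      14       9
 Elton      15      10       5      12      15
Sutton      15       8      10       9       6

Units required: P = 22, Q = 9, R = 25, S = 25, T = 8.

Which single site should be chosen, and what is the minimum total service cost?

Choose Sutton only; total service cost 925.

With exactly 1 open, each delivery zone uses its cheapest among the chosen.
{Sutton}: P→Sutton 15·22=330, Q→Sutton 8·9=72, R→Sutton 10·25=250, S→Sutton 9·25=225, T→Sutton 6·8=48. Service cost 925.
{Galt}: service cost 931
{Elton}: service cost 965
Among all 3 size-1 choices, {Sutton} is lowest.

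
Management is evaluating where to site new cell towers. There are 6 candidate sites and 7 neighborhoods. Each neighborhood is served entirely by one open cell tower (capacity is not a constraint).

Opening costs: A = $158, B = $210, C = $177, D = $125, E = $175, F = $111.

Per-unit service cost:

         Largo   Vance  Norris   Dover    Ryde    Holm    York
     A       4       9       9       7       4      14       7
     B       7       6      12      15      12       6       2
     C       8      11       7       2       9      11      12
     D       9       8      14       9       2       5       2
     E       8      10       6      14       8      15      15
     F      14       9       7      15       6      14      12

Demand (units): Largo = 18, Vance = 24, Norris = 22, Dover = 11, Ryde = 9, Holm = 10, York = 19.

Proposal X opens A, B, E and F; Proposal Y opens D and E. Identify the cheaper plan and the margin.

Proposal X: {A, B, E, F}: Largo→A 4·18=72, Vance→B 6·24=144, Norris→E 6·22=132, Dover→A 7·11=77, Ryde→A 4·9=36, Holm→B 6·10=60, York→B 2·19=38. Service 559; fixed 654; total 1213.
Proposal Y: {D, E}: Largo→E 8·18=144, Vance→D 8·24=192, Norris→E 6·22=132, Dover→D 9·11=99, Ryde→D 2·9=18, Holm→D 5·10=50, York→D 2·19=38. Service 673; fixed 300; total 973.
Difference: |1213 − 973| = 240.

Proposal Y is cheaper by 240.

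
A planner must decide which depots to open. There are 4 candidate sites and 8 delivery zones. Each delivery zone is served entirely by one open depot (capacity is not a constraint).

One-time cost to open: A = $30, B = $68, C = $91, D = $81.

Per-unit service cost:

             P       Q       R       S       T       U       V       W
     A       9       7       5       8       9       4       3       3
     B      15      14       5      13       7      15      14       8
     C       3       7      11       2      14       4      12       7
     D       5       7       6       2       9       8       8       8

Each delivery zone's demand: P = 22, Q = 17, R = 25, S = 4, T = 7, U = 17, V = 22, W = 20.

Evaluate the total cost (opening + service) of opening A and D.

Each delivery zone is assigned to its cheapest site among the open ones.
{A, D}: P→D 5·22=110, Q→A 7·17=119, R→A 5·25=125, S→D 2·4=8, T→A 9·7=63, U→A 4·17=68, V→A 3·22=66, W→A 3·20=60. Service 619; fixed 111; total 730.

Total cost: 730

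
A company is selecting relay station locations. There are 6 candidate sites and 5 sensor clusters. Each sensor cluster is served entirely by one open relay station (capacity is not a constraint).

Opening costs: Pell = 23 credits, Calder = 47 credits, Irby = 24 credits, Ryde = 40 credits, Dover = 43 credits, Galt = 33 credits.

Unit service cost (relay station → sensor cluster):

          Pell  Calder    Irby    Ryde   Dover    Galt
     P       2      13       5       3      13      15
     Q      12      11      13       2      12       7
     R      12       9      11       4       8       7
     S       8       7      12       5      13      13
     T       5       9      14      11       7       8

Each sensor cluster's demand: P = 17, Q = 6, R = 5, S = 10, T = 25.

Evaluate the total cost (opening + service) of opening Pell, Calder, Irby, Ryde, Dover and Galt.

Each sensor cluster is assigned to its cheapest site among the open ones.
{Pell, Calder, Irby, Ryde, Dover, Galt}: P→Pell 2·17=34, Q→Ryde 2·6=12, R→Ryde 4·5=20, S→Ryde 5·10=50, T→Pell 5·25=125. Service 241; fixed 210; total 451.

Total cost: 451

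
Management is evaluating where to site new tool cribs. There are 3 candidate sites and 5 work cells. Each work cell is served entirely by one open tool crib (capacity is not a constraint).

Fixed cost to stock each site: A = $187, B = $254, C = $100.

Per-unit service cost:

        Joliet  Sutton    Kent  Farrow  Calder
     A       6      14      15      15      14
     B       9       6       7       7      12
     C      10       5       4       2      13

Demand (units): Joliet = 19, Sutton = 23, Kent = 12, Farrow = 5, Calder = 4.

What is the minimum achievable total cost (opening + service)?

Minimum total cost: 515

For any fixed open set, each work cell goes to its cheapest open site; total = fixed + service.
{C}: Joliet→C 10·19=190, Sutton→C 5·23=115, Kent→C 4·12=48, Farrow→C 2·5=10, Calder→C 13·4=52. Service 415; fixed 100; total 515.
{A, C}: Joliet→A 6·19=114, Sutton→C 5·23=115, Kent→C 4·12=48, Farrow→C 2·5=10, Calder→C 13·4=52. Service 339; fixed 287; total 626.
{B}: service 476 + fixed 254 = 730
{A, B, C}: service 335 + fixed 541 = 876
No other subset beats 515.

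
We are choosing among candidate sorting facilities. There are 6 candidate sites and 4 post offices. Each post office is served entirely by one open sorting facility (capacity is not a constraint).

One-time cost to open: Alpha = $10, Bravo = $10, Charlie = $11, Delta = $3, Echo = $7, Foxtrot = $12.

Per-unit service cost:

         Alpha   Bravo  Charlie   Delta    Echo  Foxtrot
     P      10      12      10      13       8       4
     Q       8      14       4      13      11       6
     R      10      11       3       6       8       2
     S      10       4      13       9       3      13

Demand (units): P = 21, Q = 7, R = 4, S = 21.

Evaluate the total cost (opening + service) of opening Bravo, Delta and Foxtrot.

Total cost: 243

Each post office is assigned to its cheapest site among the open ones.
{Bravo, Delta, Foxtrot}: P→Foxtrot 4·21=84, Q→Foxtrot 6·7=42, R→Foxtrot 2·4=8, S→Bravo 4·21=84. Service 218; fixed 25; total 243.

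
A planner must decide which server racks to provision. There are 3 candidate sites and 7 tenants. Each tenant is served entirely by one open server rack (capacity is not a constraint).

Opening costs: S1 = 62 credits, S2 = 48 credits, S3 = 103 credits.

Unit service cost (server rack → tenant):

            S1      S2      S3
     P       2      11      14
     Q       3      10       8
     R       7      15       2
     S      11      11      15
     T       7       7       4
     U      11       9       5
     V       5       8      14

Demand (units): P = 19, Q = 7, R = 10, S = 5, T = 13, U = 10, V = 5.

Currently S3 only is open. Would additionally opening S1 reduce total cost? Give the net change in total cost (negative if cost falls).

Current service cost with {S3}: 589.
Adding S1: each tenant re-picks its cheapest; new service cost 261, saving 328.
Extra fixed cost: 62. Net change = 62 − 328 = -266.
(Totals: 692 → 426.)

Yes — net change −266 (cost falls by 266).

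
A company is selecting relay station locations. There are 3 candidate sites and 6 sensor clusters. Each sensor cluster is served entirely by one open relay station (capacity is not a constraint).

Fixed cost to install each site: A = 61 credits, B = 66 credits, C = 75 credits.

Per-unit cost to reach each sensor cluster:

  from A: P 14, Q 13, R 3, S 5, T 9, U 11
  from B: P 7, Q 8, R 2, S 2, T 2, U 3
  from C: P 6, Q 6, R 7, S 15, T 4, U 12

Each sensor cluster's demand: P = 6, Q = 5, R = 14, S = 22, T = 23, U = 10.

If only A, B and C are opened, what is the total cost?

Each sensor cluster is assigned to its cheapest site among the open ones.
{A, B, C}: P→C 6·6=36, Q→C 6·5=30, R→B 2·14=28, S→B 2·22=44, T→B 2·23=46, U→B 3·10=30. Service 214; fixed 202; total 416.

Total cost: 416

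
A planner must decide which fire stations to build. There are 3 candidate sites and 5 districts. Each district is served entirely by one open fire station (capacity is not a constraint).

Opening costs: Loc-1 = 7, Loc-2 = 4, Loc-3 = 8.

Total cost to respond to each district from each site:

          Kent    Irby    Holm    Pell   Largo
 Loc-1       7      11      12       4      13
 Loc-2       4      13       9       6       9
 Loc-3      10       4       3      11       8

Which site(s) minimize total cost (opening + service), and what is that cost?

For any fixed open set, each district goes to its cheapest open site; total = fixed + service.
{Loc-2, Loc-3}: Kent→Loc-2 4, Irby→Loc-3 4, Holm→Loc-3 3, Pell→Loc-2 6, Largo→Loc-3 8. Service 25; fixed 12; total 37.
{Loc-1, Loc-3}: Kent→Loc-1 7, Irby→Loc-3 4, Holm→Loc-3 3, Pell→Loc-1 4, Largo→Loc-3 8. Service 26; fixed 15; total 41.
{Loc-1, Loc-2, Loc-3}: service 23 + fixed 19 = 42
{Loc-2}: Kent→Loc-2 4, Irby→Loc-2 13, Holm→Loc-2 9, Pell→Loc-2 6, Largo→Loc-2 9. Service 41; fixed 4; total 45.
(All 7 nonempty subsets were checked; Loc-2 and Loc-3 is lowest.)

Open Loc-2 and Loc-3; minimum total cost 37.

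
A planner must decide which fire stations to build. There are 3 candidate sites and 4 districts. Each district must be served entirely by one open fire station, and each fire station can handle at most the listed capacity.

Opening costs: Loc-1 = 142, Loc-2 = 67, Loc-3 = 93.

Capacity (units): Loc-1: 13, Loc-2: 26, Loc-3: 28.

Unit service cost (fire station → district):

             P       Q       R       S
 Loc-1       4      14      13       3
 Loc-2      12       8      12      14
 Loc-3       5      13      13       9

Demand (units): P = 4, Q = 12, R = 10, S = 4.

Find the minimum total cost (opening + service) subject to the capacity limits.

Open {Loc-2, Loc-3}: P→Loc-3 5·4=20, Q→Loc-2 8·12=96, R→Loc-2 12·10=120, S→Loc-3 9·4=36.
Loads: Loc-2 carries 22/26, Loc-3 carries 8/28. Service 272; fixed 160; total 432.
Next best feasible plan costs 442.

Minimum total cost: 432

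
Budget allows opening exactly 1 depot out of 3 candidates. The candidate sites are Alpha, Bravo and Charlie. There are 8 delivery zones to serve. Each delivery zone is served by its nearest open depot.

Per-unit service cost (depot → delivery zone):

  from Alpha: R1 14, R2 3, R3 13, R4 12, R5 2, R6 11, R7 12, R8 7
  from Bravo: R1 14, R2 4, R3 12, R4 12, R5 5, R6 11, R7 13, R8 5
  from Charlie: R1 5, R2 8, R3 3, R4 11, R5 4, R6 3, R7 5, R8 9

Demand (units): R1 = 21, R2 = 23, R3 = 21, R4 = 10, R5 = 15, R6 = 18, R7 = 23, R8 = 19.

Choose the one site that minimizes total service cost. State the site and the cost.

With exactly 1 open, each delivery zone uses its cheapest among the chosen.
{Charlie}: R1→Charlie 5·21=105, R2→Charlie 8·23=184, R3→Charlie 3·21=63, R4→Charlie 11·10=110, R5→Charlie 4·15=60, R6→Charlie 3·18=54, R7→Charlie 5·23=115, R8→Charlie 9·19=171. Service cost 862.
{Alpha}: service cost 1393
{Bravo}: service cost 1425
Among all 3 size-1 choices, {Charlie} is lowest.

Choose Charlie only; total service cost 862.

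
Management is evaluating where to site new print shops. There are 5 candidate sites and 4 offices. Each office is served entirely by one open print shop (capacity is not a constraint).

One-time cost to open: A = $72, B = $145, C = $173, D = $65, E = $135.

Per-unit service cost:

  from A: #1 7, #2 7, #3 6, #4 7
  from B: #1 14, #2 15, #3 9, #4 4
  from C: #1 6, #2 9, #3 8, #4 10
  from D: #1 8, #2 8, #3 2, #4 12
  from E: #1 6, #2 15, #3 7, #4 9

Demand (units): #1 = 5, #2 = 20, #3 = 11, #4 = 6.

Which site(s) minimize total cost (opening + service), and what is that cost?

Open A only; minimum total cost 355.

For any fixed open set, each office goes to its cheapest open site; total = fixed + service.
{A}: #1→A 7·5=35, #2→A 7·20=140, #3→A 6·11=66, #4→A 7·6=42. Service 283; fixed 72; total 355.
{D}: service 294 + fixed 65 = 359
{A, D}: service 239 + fixed 137 = 376
{A, B, C, D, E}: service 216 + fixed 590 = 806
No other subset beats 355.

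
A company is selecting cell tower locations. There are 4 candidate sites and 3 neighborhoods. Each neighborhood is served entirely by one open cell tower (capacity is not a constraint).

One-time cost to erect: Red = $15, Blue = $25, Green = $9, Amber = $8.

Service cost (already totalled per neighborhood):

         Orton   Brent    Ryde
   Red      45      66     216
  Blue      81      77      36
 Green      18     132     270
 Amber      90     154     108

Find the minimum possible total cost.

For any fixed open set, each neighborhood goes to its cheapest open site; total = fixed + service.
{Blue, Green}: Orton→Green 18, Brent→Blue 77, Ryde→Blue 36. Service 131; fixed 34; total 165.
{Red, Blue, Green}: service 120 + fixed 49 = 169
{Blue, Green, Amber}: service 131 + fixed 42 = 173
{Red, Blue, Green, Amber}: service 120 + fixed 57 = 177
No other subset beats 165.

Minimum total cost: 165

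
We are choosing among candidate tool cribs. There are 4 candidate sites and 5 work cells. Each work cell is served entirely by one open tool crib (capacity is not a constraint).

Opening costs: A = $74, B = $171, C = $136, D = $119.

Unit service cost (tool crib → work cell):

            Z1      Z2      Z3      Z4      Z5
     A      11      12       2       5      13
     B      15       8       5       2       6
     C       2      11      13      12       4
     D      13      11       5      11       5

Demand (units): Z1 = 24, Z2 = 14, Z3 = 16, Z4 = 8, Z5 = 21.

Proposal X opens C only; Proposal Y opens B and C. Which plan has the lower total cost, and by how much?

Proposal Y is cheaper by 79.

Proposal X: {C}: Z1→C 2·24=48, Z2→C 11·14=154, Z3→C 13·16=208, Z4→C 12·8=96, Z5→C 4·21=84. Service 590; fixed 136; total 726.
Proposal Y: {B, C}: Z1→C 2·24=48, Z2→B 8·14=112, Z3→B 5·16=80, Z4→B 2·8=16, Z5→C 4·21=84. Service 340; fixed 307; total 647.
Difference: |726 − 647| = 79.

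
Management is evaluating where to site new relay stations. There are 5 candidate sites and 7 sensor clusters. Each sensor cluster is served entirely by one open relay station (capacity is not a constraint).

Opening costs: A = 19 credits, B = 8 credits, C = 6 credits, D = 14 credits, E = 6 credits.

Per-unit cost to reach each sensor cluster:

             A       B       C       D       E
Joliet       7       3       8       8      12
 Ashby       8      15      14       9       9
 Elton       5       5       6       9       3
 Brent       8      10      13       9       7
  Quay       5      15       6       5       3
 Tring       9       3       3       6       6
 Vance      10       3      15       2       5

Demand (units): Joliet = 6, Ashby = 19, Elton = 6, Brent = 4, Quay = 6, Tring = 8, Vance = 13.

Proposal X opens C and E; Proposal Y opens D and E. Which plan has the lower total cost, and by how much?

Proposal X: {C, E}: Joliet→C 8·6=48, Ashby→E 9·19=171, Elton→E 3·6=18, Brent→E 7·4=28, Quay→E 3·6=18, Tring→C 3·8=24, Vance→E 5·13=65. Service 372; fixed 12; total 384.
Proposal Y: {D, E}: Joliet→D 8·6=48, Ashby→D 9·19=171, Elton→E 3·6=18, Brent→E 7·4=28, Quay→E 3·6=18, Tring→D 6·8=48, Vance→D 2·13=26. Service 357; fixed 20; total 377.
Difference: |384 − 377| = 7.

Proposal Y is cheaper by 7.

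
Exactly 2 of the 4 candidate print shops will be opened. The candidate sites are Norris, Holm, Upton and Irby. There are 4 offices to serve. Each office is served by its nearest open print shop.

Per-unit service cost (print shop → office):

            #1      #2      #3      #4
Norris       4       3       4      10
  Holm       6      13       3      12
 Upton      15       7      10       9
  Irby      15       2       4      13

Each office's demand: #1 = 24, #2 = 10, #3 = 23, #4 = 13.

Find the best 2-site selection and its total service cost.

With exactly 2 open, each office uses its cheapest among the chosen.
{Norris, Holm}: #1→Norris 4·24=96, #2→Norris 3·10=30, #3→Holm 3·23=69, #4→Norris 10·13=130. Service cost 325.
{Norris, Upton}: service cost 335
{Norris, Irby}: service cost 338
Among all 6 size-2 choices, {Norris, Holm} is lowest.

Choose Norris and Holm; total service cost 325.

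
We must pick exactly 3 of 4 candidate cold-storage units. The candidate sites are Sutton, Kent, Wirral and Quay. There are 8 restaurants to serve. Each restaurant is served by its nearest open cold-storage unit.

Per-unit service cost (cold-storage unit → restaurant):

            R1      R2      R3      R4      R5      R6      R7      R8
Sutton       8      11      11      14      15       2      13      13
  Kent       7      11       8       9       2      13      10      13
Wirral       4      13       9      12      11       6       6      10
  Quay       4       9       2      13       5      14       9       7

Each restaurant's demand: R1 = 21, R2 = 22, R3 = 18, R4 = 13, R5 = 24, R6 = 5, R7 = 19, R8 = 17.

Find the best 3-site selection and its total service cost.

With exactly 3 open, each restaurant uses its cheapest among the chosen.
{Kent, Wirral, Quay}: R1→Wirral 4·21=84, R2→Quay 9·22=198, R3→Quay 2·18=36, R4→Kent 9·13=117, R5→Kent 2·24=48, R6→Wirral 6·5=30, R7→Wirral 6·19=114, R8→Quay 7·17=119. Service cost 746.
{Sutton, Kent, Quay}: service cost 783
{Sutton, Wirral, Quay}: service cost 837
Among all 4 size-3 choices, {Kent, Wirral, Quay} is lowest.

Choose Kent, Wirral and Quay; total service cost 746.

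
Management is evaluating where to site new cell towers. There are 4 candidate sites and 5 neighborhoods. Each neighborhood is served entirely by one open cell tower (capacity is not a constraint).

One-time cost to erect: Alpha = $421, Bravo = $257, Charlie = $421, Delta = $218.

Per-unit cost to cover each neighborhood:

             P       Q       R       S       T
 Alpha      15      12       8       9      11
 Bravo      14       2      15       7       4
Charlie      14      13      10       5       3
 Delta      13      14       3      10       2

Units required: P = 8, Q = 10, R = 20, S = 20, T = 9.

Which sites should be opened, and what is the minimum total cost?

Open Delta only; minimum total cost 740.

For any fixed open set, each neighborhood goes to its cheapest open site; total = fixed + service.
{Delta}: P→Delta 13·8=104, Q→Delta 14·10=140, R→Delta 3·20=60, S→Delta 10·20=200, T→Delta 2·9=18. Service 522; fixed 218; total 740.
{Bravo, Delta}: service 342 + fixed 475 = 817
{Bravo}: service 608 + fixed 257 = 865
{Alpha, Bravo, Charlie, Delta}: service 302 + fixed 1317 = 1619
No other subset beats 740.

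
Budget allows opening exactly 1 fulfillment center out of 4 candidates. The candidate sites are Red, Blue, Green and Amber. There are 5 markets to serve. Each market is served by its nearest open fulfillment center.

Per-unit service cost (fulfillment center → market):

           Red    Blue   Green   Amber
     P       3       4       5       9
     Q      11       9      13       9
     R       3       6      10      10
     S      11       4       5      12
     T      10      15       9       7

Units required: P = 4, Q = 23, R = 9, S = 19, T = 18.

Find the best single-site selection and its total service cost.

Choose Blue only; total service cost 623.

With exactly 1 open, each market uses its cheapest among the chosen.
{Blue}: P→Blue 4·4=16, Q→Blue 9·23=207, R→Blue 6·9=54, S→Blue 4·19=76, T→Blue 15·18=270. Service cost 623.
{Green}: service cost 666
{Red}: service cost 681
Among all 4 size-1 choices, {Blue} is lowest.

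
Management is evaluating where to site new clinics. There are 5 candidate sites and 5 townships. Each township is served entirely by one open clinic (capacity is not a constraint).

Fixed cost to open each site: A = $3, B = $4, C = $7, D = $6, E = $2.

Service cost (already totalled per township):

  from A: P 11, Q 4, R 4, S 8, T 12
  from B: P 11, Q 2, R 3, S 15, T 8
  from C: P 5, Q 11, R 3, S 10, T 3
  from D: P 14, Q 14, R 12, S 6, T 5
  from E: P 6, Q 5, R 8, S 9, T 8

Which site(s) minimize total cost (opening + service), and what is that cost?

For any fixed open set, each township goes to its cheapest open site; total = fixed + service.
{A, C}: P→C 5, Q→A 4, R→C 3, S→A 8, T→C 3. Service 23; fixed 10; total 33.
{B, C}: P→C 5, Q→B 2, R→B 3, S→C 10, T→C 3. Service 23; fixed 11; total 34.
{B, D, E}: P→E 6, Q→B 2, R→B 3, S→D 6, T→D 5. Service 22; fixed 12; total 34.
{A, B, C, D, E}: service 19 + fixed 22 = 41
No other subset beats 33.

Open A and C; minimum total cost 33.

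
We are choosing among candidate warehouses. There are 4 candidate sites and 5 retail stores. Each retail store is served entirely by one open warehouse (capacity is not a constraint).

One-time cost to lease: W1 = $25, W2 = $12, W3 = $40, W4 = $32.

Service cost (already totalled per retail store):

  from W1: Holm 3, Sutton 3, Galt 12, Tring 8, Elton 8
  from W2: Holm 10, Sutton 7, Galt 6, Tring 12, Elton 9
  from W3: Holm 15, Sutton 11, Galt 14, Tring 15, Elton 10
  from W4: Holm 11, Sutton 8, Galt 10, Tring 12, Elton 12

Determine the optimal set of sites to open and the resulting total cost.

Open W2 only; minimum total cost 56.

For any fixed open set, each retail store goes to its cheapest open site; total = fixed + service.
{W2}: Holm→W2 10, Sutton→W2 7, Galt→W2 6, Tring→W2 12, Elton→W2 9. Service 44; fixed 12; total 56.
{W1}: service 34 + fixed 25 = 59
{W1, W2}: Holm→W1 3, Sutton→W1 3, Galt→W2 6, Tring→W1 8, Elton→W1 8. Service 28; fixed 37; total 65.
{W1, W2, W3, W4}: service 28 + fixed 109 = 137
No other subset beats 56.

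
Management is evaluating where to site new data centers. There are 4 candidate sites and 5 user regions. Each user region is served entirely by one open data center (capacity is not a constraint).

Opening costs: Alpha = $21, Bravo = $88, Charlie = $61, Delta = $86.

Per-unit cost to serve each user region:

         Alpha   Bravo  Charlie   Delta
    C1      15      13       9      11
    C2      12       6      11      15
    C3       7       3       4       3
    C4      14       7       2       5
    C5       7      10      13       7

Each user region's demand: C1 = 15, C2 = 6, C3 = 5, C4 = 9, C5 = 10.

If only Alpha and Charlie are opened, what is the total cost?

Each user region is assigned to its cheapest site among the open ones.
{Alpha, Charlie}: C1→Charlie 9·15=135, C2→Charlie 11·6=66, C3→Charlie 4·5=20, C4→Charlie 2·9=18, C5→Alpha 7·10=70. Service 309; fixed 82; total 391.

Total cost: 391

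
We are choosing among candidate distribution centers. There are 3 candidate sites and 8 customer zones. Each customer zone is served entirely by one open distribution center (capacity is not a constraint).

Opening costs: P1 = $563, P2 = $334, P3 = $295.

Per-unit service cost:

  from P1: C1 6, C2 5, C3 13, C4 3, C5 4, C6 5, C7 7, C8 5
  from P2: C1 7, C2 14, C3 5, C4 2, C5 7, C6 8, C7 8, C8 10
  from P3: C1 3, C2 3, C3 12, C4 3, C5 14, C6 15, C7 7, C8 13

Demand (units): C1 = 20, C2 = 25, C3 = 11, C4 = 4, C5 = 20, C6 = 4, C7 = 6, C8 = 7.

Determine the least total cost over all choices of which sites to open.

Minimum total cost: 1047

For any fixed open set, each customer zone goes to its cheapest open site; total = fixed + service.
{P3}: C1→P3 3·20=60, C2→P3 3·25=75, C3→P3 12·11=132, C4→P3 3·4=12, C5→P3 14·20=280, C6→P3 15·4=60, C7→P3 7·6=42, C8→P3 13·7=91. Service 752; fixed 295; total 1047.
{P2, P3}: C1→P3 3·20=60, C2→P3 3·25=75, C3→P2 5·11=55, C4→P2 2·4=8, C5→P2 7·20=140, C6→P2 8·4=32, C7→P3 7·6=42, C8→P2 10·7=70. Service 482; fixed 629; total 1111.
{P1}: service 577 + fixed 563 = 1140
{P1, P2, P3}: service 375 + fixed 1192 = 1567
No other subset beats 1047.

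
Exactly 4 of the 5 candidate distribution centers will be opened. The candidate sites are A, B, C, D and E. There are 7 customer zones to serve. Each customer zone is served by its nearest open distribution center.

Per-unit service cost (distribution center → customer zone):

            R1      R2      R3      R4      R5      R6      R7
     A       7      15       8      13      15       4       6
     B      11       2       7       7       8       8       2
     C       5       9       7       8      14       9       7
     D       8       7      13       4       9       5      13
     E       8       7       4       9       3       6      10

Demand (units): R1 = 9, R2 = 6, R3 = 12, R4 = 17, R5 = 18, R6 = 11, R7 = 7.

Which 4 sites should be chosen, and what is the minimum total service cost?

With exactly 4 open, each customer zone uses its cheapest among the chosen.
{B, C, D, E}: R1→C 5·9=45, R2→B 2·6=12, R3→E 4·12=48, R4→D 4·17=68, R5→E 3·18=54, R6→D 5·11=55, R7→B 2·7=14. Service cost 296.
{A, B, D, E}: service cost 303
{A, B, C, E}: service cost 336
Among all 5 size-4 choices, {B, C, D, E} is lowest.

Choose B, C, D and E; total service cost 296.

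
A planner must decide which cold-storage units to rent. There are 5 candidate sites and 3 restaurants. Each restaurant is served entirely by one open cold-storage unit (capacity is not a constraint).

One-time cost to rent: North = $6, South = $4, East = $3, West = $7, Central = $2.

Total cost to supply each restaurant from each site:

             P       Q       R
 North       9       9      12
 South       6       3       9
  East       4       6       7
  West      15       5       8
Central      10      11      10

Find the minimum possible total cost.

For any fixed open set, each restaurant goes to its cheapest open site; total = fixed + service.
{East}: P→East 4, Q→East 6, R→East 7. Service 17; fixed 3; total 20.
{South, East}: P→East 4, Q→South 3, R→East 7. Service 14; fixed 7; total 21.
{South}: service 18 + fixed 4 = 22
{North, South, East, West, Central}: P→East 4, Q→South 3, R→East 7. Service 14; fixed 22; total 36.
No other subset beats 20.

Minimum total cost: 20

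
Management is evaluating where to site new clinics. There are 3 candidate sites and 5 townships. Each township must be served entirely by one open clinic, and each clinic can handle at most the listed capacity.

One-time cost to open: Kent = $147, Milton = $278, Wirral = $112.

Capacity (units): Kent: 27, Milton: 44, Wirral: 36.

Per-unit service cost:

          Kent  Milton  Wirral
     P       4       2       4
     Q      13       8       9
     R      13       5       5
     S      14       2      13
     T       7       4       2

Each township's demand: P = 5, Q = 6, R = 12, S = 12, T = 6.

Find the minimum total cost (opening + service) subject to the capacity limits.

Open {Milton}: P→Milton 2·5=10, Q→Milton 8·6=48, R→Milton 5·12=60, S→Milton 2·12=24, T→Milton 4·6=24.
Loads: Milton carries 41/44. Service 166; fixed 278; total 444.
Next best feasible plan costs 544.

Minimum total cost: 444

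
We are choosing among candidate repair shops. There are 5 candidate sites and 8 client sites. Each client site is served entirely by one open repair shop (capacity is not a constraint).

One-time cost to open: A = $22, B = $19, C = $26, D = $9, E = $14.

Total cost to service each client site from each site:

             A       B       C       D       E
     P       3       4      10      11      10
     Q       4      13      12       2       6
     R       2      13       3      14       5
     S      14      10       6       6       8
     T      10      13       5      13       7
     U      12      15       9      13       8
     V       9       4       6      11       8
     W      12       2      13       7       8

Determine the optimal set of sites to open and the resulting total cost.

Open E only; minimum total cost 74.

For any fixed open set, each client site goes to its cheapest open site; total = fixed + service.
{E}: P→E 10, Q→E 6, R→E 5, S→E 8, T→E 7, U→E 8, V→E 8, W→E 8. Service 60; fixed 14; total 74.
{D, E}: service 53 + fixed 23 = 76
{B, E}: service 44 + fixed 33 = 77
{A, B, C, D, E}: service 32 + fixed 90 = 122
No other subset beats 74.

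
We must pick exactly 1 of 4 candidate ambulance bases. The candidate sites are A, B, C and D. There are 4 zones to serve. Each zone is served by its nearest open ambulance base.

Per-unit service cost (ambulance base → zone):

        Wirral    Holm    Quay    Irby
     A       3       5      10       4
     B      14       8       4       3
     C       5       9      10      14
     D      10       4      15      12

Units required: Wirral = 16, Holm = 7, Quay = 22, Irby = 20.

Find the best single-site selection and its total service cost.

With exactly 1 open, each zone uses its cheapest among the chosen.
{A}: Wirral→A 3·16=48, Holm→A 5·7=35, Quay→A 10·22=220, Irby→A 4·20=80. Service cost 383.
{B}: service cost 428
{C}: service cost 643
Among all 4 size-1 choices, {A} is lowest.

Choose A only; total service cost 383.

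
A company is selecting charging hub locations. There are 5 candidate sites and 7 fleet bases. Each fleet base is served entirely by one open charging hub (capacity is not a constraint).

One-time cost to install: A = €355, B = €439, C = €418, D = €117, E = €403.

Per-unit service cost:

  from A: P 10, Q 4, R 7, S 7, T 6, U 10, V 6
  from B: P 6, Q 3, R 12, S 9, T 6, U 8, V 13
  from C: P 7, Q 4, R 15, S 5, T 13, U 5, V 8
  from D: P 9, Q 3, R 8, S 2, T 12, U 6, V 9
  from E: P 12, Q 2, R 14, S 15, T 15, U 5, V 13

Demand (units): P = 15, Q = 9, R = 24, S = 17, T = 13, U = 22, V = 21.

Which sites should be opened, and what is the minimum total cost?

For any fixed open set, each fleet base goes to its cheapest open site; total = fixed + service.
{D}: P→D 9·15=135, Q→D 3·9=27, R→D 8·24=192, S→D 2·17=34, T→D 12·13=156, U→D 6·22=132, V→D 9·21=189. Service 865; fixed 117; total 982.
{A, D}: service 700 + fixed 472 = 1172
{A}: service 897 + fixed 355 = 1252
{A, B, C, D, E}: service 624 + fixed 1732 = 2356
No other subset beats 982.

Open D only; minimum total cost 982.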